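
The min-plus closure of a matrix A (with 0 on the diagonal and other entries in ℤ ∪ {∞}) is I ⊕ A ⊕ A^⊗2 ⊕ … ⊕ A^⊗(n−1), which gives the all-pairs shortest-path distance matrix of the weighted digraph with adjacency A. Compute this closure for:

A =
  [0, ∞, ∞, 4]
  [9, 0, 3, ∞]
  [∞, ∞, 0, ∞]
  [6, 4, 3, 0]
Closure =
  [0, 8, 7, 4]
  [9, 0, 3, 13]
  [∞, ∞, 0, ∞]
  [6, 4, 3, 0]

This is the Floyd-Warshall all-pairs shortest-path computation. For each intermediate vertex k = 0, 1, …, 3, update dist[i][j] ← min(dist[i][j], dist[i][k] + dist[k][j]). The final matrix gives, for each (i, j), the minimum total weight of any directed path from i to j (possibly empty when i = j).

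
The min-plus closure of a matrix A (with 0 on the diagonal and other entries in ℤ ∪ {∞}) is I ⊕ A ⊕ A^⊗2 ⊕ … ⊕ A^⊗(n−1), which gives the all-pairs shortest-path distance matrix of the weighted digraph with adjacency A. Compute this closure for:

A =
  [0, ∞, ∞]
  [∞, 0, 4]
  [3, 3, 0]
Closure =
  [0, ∞, ∞]
  [7, 0, 4]
  [3, 3, 0]

This is the Floyd-Warshall all-pairs shortest-path computation. For each intermediate vertex k = 0, 1, …, 2, update dist[i][j] ← min(dist[i][j], dist[i][k] + dist[k][j]). The final matrix gives, for each (i, j), the minimum total weight of any directed path from i to j (possibly empty when i = j).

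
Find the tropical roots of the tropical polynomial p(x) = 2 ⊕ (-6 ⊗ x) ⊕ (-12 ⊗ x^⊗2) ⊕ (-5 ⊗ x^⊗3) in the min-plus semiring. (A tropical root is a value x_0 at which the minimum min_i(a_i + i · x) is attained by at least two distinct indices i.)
Roots: {-7, 6, 8}

Each tropical root is a break point of the lower envelope of the lines y = a_i + i · x (there are 4 lines, with slopes 0, 1, ..., 3). Only the lines that attain the minimum somewhere contribute to roots; other lines are dominated. Here the surviving (envelope) indices are i = 3, i = 2, i = 1, i = 0.
Intersections between consecutive envelope lines give the roots: for adjacent envelope indices i < j the intersection is x = (a_i − a_j) / (j − i). Reading off the sorted break points: {-7, 6, 8}.
Verification: at each break x_0, at least two indices attain the minimum of min_i(a_i + i · x_0).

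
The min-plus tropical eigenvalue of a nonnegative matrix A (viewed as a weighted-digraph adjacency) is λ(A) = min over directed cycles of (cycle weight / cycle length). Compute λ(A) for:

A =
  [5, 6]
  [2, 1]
λ(A) = 1

Enumerate directed cycles and compute their means (weight / length). Sample:
  cycle 0 → 0: weight = 5, length = 1, mean = 5/1 ≈ 5.000
  cycle 1 → 1: weight = 1, length = 1, mean = 1/1 ≈ 1.000
  cycle 0 → 1 → 0: weight = 8, length = 2, mean = 8/2 ≈ 4.000
  cycle 1 → 0 → 1: weight = 8, length = 2, mean = 8/2 ≈ 4.000
Minimum mean = 1.000, attained e.g. along the cycle 1 → 1 with weight 1 and length 1. So λ(A) = 1/1 = 1.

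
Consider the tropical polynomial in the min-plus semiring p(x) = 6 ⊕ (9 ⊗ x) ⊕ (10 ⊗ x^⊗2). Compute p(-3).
p(-3) = 4

A tropical monomial a ⊗ x^⊗i evaluates to a + i · x. Evaluating each term at x = -3:
  Term 0 contributes 6 + 0 · -3 = 6
  Term 1 contributes 9 + 1 · -3 = 6
  Term 2 contributes 10 + 2 · -3 = 4
p(-3) = ⊕ of these = min[6, 6, 4] = 4.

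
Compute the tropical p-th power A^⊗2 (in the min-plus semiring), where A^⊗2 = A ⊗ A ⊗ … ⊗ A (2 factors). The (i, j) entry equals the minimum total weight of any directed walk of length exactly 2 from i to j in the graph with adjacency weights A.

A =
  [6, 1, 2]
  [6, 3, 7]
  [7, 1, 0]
A^⊗2 =
  [7, 3, 2]
  [9, 6, 7]
  [7, 1, 0]

Each entry (A^⊗2)_ij equals the minimum over all length-2 walks i = v_0 → v_1 → … → v_2 = j of Σ_t A[v_t][v_{t+1}]. For example, for (i, j) = (0, 2) we minimise over 3 possible intermediate vertex sequences; the minimum is 2, attained along the walk 0 → 2 → 2.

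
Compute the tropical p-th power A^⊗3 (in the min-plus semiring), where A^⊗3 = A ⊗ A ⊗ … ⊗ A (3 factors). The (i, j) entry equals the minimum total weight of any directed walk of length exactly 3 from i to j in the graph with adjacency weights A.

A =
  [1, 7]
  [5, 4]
A^⊗3 =
  [3, 9]
  [7, 12]

Each entry (A^⊗3)_ij equals the minimum over all length-3 walks i = v_0 → v_1 → … → v_3 = j of Σ_t A[v_t][v_{t+1}]. For example, for (i, j) = (0, 1) we minimise over 4 possible intermediate vertex sequences; the minimum is 9, attained along the walk 0 → 0 → 0 → 1.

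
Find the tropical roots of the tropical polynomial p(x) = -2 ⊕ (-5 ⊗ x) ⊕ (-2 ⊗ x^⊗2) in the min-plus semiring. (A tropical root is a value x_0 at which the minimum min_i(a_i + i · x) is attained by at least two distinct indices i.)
Roots: {-3, 3}

Each tropical root is a break point of the lower envelope of the lines y = a_i + i · x (there are 3 lines, with slopes 0, 1, ..., 2). Only the lines that attain the minimum somewhere contribute to roots; other lines are dominated. Here the surviving (envelope) indices are i = 2, i = 1, i = 0.
Intersections between consecutive envelope lines give the roots: for adjacent envelope indices i < j the intersection is x = (a_i − a_j) / (j − i). Reading off the sorted break points: {-3, 3}.
Verification: at each break x_0, at least two indices attain the minimum of min_i(a_i + i · x_0).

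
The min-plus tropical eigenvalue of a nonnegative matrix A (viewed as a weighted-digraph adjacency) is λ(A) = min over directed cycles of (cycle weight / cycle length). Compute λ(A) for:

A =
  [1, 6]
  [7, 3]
λ(A) = 1

Enumerate directed cycles and compute their means (weight / length). Sample:
  cycle 0 → 0: weight = 1, length = 1, mean = 1/1 ≈ 1.000
  cycle 1 → 1: weight = 3, length = 1, mean = 3/1 ≈ 3.000
  cycle 0 → 1 → 0: weight = 13, length = 2, mean = 13/2 ≈ 6.500
  cycle 1 → 0 → 1: weight = 13, length = 2, mean = 13/2 ≈ 6.500
Minimum mean = 1.000, attained e.g. along the cycle 0 → 0 with weight 1 and length 1. So λ(A) = 1/1 = 1.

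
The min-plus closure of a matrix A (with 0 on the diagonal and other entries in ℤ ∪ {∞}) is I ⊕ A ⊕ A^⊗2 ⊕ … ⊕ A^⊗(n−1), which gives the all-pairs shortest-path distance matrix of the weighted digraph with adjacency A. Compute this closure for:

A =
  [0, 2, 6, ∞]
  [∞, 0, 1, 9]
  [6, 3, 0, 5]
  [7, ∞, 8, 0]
Closure =
  [0, 2, 3, 8]
  [7, 0, 1, 6]
  [6, 3, 0, 5]
  [7, 9, 8, 0]

This is the Floyd-Warshall all-pairs shortest-path computation. For each intermediate vertex k = 0, 1, …, 3, update dist[i][j] ← min(dist[i][j], dist[i][k] + dist[k][j]). The final matrix gives, for each (i, j), the minimum total weight of any directed path from i to j (possibly empty when i = j).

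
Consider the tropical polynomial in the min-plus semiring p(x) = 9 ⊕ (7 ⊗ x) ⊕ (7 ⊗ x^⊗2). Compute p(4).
p(4) = 9

A tropical monomial a ⊗ x^⊗i evaluates to a + i · x. Evaluating each term at x = 4:
  Term 0 contributes 9 + 0 · 4 = 9
  Term 1 contributes 7 + 1 · 4 = 11
  Term 2 contributes 7 + 2 · 4 = 15
p(4) = ⊕ of these = min[9, 11, 15] = 9.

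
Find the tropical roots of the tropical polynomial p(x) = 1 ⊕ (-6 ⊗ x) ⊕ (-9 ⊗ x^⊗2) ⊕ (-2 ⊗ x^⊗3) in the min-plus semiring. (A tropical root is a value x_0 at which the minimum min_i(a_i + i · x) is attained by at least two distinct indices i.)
Roots: {-7, 3, 7}

Each tropical root is a break point of the lower envelope of the lines y = a_i + i · x (there are 4 lines, with slopes 0, 1, ..., 3). Only the lines that attain the minimum somewhere contribute to roots; other lines are dominated. Here the surviving (envelope) indices are i = 3, i = 2, i = 1, i = 0.
Intersections between consecutive envelope lines give the roots: for adjacent envelope indices i < j the intersection is x = (a_i − a_j) / (j − i). Reading off the sorted break points: {-7, 3, 7}.
Verification: at each break x_0, at least two indices attain the minimum of min_i(a_i + i · x_0).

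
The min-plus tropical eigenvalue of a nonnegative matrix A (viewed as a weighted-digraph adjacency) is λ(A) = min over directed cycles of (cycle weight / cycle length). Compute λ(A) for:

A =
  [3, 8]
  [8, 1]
λ(A) = 1

Enumerate directed cycles and compute their means (weight / length). Sample:
  cycle 0 → 0: weight = 3, length = 1, mean = 3/1 ≈ 3.000
  cycle 1 → 1: weight = 1, length = 1, mean = 1/1 ≈ 1.000
  cycle 0 → 1 → 0: weight = 16, length = 2, mean = 16/2 ≈ 8.000
  cycle 1 → 0 → 1: weight = 16, length = 2, mean = 16/2 ≈ 8.000
Minimum mean = 1.000, attained e.g. along the cycle 1 → 1 with weight 1 and length 1. So λ(A) = 1/1 = 1.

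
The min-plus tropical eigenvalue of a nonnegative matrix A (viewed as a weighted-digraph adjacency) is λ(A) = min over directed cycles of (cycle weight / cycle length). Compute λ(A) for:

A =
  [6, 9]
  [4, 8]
λ(A) = 6

Enumerate directed cycles and compute their means (weight / length). Sample:
  cycle 0 → 0: weight = 6, length = 1, mean = 6/1 ≈ 6.000
  cycle 1 → 1: weight = 8, length = 1, mean = 8/1 ≈ 8.000
  cycle 0 → 1 → 0: weight = 13, length = 2, mean = 13/2 ≈ 6.500
  cycle 1 → 0 → 1: weight = 13, length = 2, mean = 13/2 ≈ 6.500
Minimum mean = 6.000, attained e.g. along the cycle 0 → 0 with weight 6 and length 1. So λ(A) = 6/1 = 6.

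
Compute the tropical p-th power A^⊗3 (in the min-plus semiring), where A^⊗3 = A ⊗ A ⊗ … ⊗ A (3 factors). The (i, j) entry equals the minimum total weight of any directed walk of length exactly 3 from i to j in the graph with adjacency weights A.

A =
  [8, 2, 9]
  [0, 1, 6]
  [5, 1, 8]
A^⊗3 =
  [3, 4, 9]
  [2, 3, 8]
  [2, 3, 8]

Each entry (A^⊗3)_ij equals the minimum over all length-3 walks i = v_0 → v_1 → … → v_3 = j of Σ_t A[v_t][v_{t+1}]. For example, for (i, j) = (0, 2) we minimise over 9 possible intermediate vertex sequences; the minimum is 9, attained along the walk 0 → 1 → 1 → 2.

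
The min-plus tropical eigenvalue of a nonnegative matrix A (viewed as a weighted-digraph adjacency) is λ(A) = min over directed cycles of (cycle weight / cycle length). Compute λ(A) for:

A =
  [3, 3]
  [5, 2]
λ(A) = 2

Enumerate directed cycles and compute their means (weight / length). Sample:
  cycle 0 → 0: weight = 3, length = 1, mean = 3/1 ≈ 3.000
  cycle 1 → 1: weight = 2, length = 1, mean = 2/1 ≈ 2.000
  cycle 0 → 1 → 0: weight = 8, length = 2, mean = 8/2 ≈ 4.000
  cycle 1 → 0 → 1: weight = 8, length = 2, mean = 8/2 ≈ 4.000
Minimum mean = 2.000, attained e.g. along the cycle 1 → 1 with weight 2 and length 1. So λ(A) = 2/1 = 2.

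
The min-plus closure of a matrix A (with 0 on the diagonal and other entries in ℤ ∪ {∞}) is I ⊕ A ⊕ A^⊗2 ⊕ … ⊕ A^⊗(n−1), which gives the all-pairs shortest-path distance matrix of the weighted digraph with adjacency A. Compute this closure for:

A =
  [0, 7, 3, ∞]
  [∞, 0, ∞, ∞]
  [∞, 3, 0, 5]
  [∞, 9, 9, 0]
Closure =
  [0, 6, 3, 8]
  [∞, 0, ∞, ∞]
  [∞, 3, 0, 5]
  [∞, 9, 9, 0]

This is the Floyd-Warshall all-pairs shortest-path computation. For each intermediate vertex k = 0, 1, …, 3, update dist[i][j] ← min(dist[i][j], dist[i][k] + dist[k][j]). The final matrix gives, for each (i, j), the minimum total weight of any directed path from i to j (possibly empty when i = j).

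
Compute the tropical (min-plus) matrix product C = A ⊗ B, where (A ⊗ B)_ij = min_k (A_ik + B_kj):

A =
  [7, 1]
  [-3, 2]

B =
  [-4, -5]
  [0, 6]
A ⊗ B =
  [1, 2]
  [-7, -8]

Apply the min-plus product entry-by-entry:
  C[0][0] = min over k of (A[0][0] + B[0][0] = 7 + -4 = 3, A[0][1] + B[1][0] = 1 + 0 = 1) = 1 (attained at k = 1)
  C[0][1] = min over k of (A[0][0] + B[0][1] = 7 + -5 = 2, A[0][1] + B[1][1] = 1 + 6 = 7) = 2 (attained at k = 0)
  C[1][0] = min over k of (A[1][0] + B[0][0] = -3 + -4 = -7, A[1][1] + B[1][0] = 2 + 0 = 2) = -7 (attained at k = 0)
  C[1][1] = min over k of (A[1][0] + B[0][1] = -3 + -5 = -8, A[1][1] + B[1][1] = 2 + 6 = 8) = -8 (attained at k = 0)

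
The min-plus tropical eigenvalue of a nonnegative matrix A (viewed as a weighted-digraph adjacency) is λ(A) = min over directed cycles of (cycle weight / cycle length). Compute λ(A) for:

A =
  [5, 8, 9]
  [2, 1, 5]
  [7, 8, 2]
λ(A) = 1

Enumerate directed cycles and compute their means (weight / length). Sample:
  cycle 0 → 0: weight = 5, length = 1, mean = 5/1 ≈ 5.000
  cycle 1 → 1: weight = 1, length = 1, mean = 1/1 ≈ 1.000
  cycle 2 → 2: weight = 2, length = 1, mean = 2/1 ≈ 2.000
  cycle 0 → 1 → 0: weight = 10, length = 2, mean = 10/2 ≈ 5.000
  cycle 0 → 2 → 0: weight = 16, length = 2, mean = 16/2 ≈ 8.000
  cycle 1 → 0 → 1: weight = 10, length = 2, mean = 10/2 ≈ 5.000
Minimum mean = 1.000, attained e.g. along the cycle 1 → 1 with weight 1 and length 1. So λ(A) = 1/1 = 1.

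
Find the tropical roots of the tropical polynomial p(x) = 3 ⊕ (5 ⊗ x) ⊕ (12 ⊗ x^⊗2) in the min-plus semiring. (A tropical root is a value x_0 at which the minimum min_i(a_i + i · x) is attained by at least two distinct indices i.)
Roots: {-7, -2}

Each tropical root is a break point of the lower envelope of the lines y = a_i + i · x (there are 3 lines, with slopes 0, 1, ..., 2). Only the lines that attain the minimum somewhere contribute to roots; other lines are dominated. Here the surviving (envelope) indices are i = 2, i = 1, i = 0.
Intersections between consecutive envelope lines give the roots: for adjacent envelope indices i < j the intersection is x = (a_i − a_j) / (j − i). Reading off the sorted break points: {-7, -2}.
Verification: at each break x_0, at least two indices attain the minimum of min_i(a_i + i · x_0).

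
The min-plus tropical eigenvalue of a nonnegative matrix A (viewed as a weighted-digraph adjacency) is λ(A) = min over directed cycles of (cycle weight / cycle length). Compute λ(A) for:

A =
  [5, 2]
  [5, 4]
λ(A) = 7/2

Enumerate directed cycles and compute their means (weight / length). Sample:
  cycle 0 → 0: weight = 5, length = 1, mean = 5/1 ≈ 5.000
  cycle 1 → 1: weight = 4, length = 1, mean = 4/1 ≈ 4.000
  cycle 0 → 1 → 0: weight = 7, length = 2, mean = 7/2 ≈ 3.500
  cycle 1 → 0 → 1: weight = 7, length = 2, mean = 7/2 ≈ 3.500
Minimum mean = 3.500, attained e.g. along the cycle 0 → 1 → 0 with weight 7 and length 2. So λ(A) = 7/2 = 7/2.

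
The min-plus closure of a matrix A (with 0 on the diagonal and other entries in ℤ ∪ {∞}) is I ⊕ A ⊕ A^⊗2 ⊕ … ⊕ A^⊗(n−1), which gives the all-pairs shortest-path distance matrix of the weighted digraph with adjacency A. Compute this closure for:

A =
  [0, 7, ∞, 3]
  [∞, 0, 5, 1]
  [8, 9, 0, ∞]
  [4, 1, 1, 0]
Closure =
  [0, 4, 4, 3]
  [5, 0, 2, 1]
  [8, 9, 0, 10]
  [4, 1, 1, 0]

This is the Floyd-Warshall all-pairs shortest-path computation. For each intermediate vertex k = 0, 1, …, 3, update dist[i][j] ← min(dist[i][j], dist[i][k] + dist[k][j]). The final matrix gives, for each (i, j), the minimum total weight of any directed path from i to j (possibly empty when i = j).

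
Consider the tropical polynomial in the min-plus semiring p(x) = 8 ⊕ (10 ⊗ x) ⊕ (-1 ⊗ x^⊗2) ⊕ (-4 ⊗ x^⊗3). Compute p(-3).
p(-3) = -13

A tropical monomial a ⊗ x^⊗i evaluates to a + i · x. Evaluating each term at x = -3:
  Term 0 contributes 8 + 0 · -3 = 8
  Term 1 contributes 10 + 1 · -3 = 7
  Term 2 contributes -1 + 2 · -3 = -7
  Term 3 contributes -4 + 3 · -3 = -13
p(-3) = ⊕ of these = min[8, 7, -7, -13] = -13.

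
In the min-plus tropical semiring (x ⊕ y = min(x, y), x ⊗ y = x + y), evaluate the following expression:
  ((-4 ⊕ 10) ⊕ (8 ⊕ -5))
((-4 ⊕ 10) ⊕ (8 ⊕ -5)) = -5

Expand innermost to outermost. Recall ⊕ takes the minimum of its arguments and ⊗ takes their sum. Working out the expression ((-4 ⊕ 10) ⊕ (8 ⊕ -5)) gives -5.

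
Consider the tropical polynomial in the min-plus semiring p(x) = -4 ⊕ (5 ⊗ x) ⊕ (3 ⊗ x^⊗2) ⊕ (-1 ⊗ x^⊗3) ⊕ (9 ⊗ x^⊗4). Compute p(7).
p(7) = -4

A tropical monomial a ⊗ x^⊗i evaluates to a + i · x. Evaluating each term at x = 7:
  Term 0 contributes -4 + 0 · 7 = -4
  Term 1 contributes 5 + 1 · 7 = 12
  Term 2 contributes 3 + 2 · 7 = 17
  Term 3 contributes -1 + 3 · 7 = 20
  Term 4 contributes 9 + 4 · 7 = 37
p(7) = ⊕ of these = min[-4, 12, 17, 20, 37] = -4.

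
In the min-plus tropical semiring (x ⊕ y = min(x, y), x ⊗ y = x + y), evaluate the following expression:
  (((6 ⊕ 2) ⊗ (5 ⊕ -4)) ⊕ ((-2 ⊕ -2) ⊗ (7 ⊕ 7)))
(((6 ⊕ 2) ⊗ (5 ⊕ -4)) ⊕ ((-2 ⊕ -2) ⊗ (7 ⊕ 7))) = -2

Expand innermost to outermost. Recall ⊕ takes the minimum of its arguments and ⊗ takes their sum. Working out the expression (((6 ⊕ 2) ⊗ (5 ⊕ -4)) ⊕ ((-2 ⊕ -2) ⊗ (7 ⊕ 7))) gives -2.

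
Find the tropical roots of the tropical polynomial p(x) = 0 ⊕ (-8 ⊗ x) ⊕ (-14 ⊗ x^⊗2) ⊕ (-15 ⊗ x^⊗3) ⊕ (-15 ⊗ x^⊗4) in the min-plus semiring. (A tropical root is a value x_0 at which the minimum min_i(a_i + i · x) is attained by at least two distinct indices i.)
Roots: {0, 1, 6, 8}

Each tropical root is a break point of the lower envelope of the lines y = a_i + i · x (there are 5 lines, with slopes 0, 1, ..., 4). Only the lines that attain the minimum somewhere contribute to roots; other lines are dominated. Here the surviving (envelope) indices are i = 4, i = 3, i = 2, i = 1, i = 0.
Intersections between consecutive envelope lines give the roots: for adjacent envelope indices i < j the intersection is x = (a_i − a_j) / (j − i). Reading off the sorted break points: {0, 1, 6, 8}.
Verification: at each break x_0, at least two indices attain the minimum of min_i(a_i + i · x_0).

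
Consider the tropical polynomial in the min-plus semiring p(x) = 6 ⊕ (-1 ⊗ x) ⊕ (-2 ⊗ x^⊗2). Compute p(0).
p(0) = -2

A tropical monomial a ⊗ x^⊗i evaluates to a + i · x. Evaluating each term at x = 0:
  Term 0 contributes 6 + 0 · 0 = 6
  Term 1 contributes -1 + 1 · 0 = -1
  Term 2 contributes -2 + 2 · 0 = -2
p(0) = ⊕ of these = min[6, -1, -2] = -2.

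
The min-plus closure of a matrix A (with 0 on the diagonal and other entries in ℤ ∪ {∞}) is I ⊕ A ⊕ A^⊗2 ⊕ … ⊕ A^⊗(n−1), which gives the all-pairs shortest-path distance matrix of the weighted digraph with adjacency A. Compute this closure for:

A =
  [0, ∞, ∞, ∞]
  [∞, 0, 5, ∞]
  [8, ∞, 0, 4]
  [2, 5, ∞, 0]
Closure =
  [0, ∞, ∞, ∞]
  [11, 0, 5, 9]
  [6, 9, 0, 4]
  [2, 5, 10, 0]

This is the Floyd-Warshall all-pairs shortest-path computation. For each intermediate vertex k = 0, 1, …, 3, update dist[i][j] ← min(dist[i][j], dist[i][k] + dist[k][j]). The final matrix gives, for each (i, j), the minimum total weight of any directed path from i to j (possibly empty when i = j).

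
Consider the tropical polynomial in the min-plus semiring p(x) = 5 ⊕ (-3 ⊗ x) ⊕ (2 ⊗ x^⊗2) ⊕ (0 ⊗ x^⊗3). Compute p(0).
p(0) = -3

A tropical monomial a ⊗ x^⊗i evaluates to a + i · x. Evaluating each term at x = 0:
  Term 0 contributes 5 + 0 · 0 = 5
  Term 1 contributes -3 + 1 · 0 = -3
  Term 2 contributes 2 + 2 · 0 = 2
  Term 3 contributes 0 + 3 · 0 = 0
p(0) = ⊕ of these = min[5, -3, 2, 0] = -3.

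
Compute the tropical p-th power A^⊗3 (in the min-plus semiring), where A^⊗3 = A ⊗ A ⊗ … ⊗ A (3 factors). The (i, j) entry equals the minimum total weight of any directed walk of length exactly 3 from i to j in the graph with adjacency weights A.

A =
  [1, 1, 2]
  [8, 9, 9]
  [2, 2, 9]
A^⊗3 =
  [3, 3, 4]
  [10, 10, 11]
  [4, 4, 5]

Each entry (A^⊗3)_ij equals the minimum over all length-3 walks i = v_0 → v_1 → … → v_3 = j of Σ_t A[v_t][v_{t+1}]. For example, for (i, j) = (0, 2) we minimise over 9 possible intermediate vertex sequences; the minimum is 4, attained along the walk 0 → 0 → 0 → 2.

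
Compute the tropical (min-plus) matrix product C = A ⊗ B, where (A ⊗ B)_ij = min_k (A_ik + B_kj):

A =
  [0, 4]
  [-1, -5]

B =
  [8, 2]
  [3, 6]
A ⊗ B =
  [7, 2]
  [-2, 1]

Apply the min-plus product entry-by-entry:
  C[0][0] = min over k of (A[0][0] + B[0][0] = 0 + 8 = 8, A[0][1] + B[1][0] = 4 + 3 = 7) = 7 (attained at k = 1)
  C[0][1] = min over k of (A[0][0] + B[0][1] = 0 + 2 = 2, A[0][1] + B[1][1] = 4 + 6 = 10) = 2 (attained at k = 0)
  C[1][0] = min over k of (A[1][0] + B[0][0] = -1 + 8 = 7, A[1][1] + B[1][0] = -5 + 3 = -2) = -2 (attained at k = 1)
  C[1][1] = min over k of (A[1][0] + B[0][1] = -1 + 2 = 1, A[1][1] + B[1][1] = -5 + 6 = 1) = 1 (attained at k = 0)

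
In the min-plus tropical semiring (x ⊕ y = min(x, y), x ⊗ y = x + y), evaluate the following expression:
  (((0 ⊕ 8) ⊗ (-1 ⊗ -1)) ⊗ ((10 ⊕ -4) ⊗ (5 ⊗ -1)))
(((0 ⊕ 8) ⊗ (-1 ⊗ -1)) ⊗ ((10 ⊕ -4) ⊗ (5 ⊗ -1))) = -2

Expand innermost to outermost. Recall ⊕ takes the minimum of its arguments and ⊗ takes their sum. Working out the expression (((0 ⊕ 8) ⊗ (-1 ⊗ -1)) ⊗ ((10 ⊕ -4) ⊗ (5 ⊗ -1))) gives -2.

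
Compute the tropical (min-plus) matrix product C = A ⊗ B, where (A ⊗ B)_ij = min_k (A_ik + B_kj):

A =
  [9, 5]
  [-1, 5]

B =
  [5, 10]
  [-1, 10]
A ⊗ B =
  [4, 15]
  [4, 9]

Apply the min-plus product entry-by-entry:
  C[0][0] = min over k of (A[0][0] + B[0][0] = 9 + 5 = 14, A[0][1] + B[1][0] = 5 + -1 = 4) = 4 (attained at k = 1)
  C[0][1] = min over k of (A[0][0] + B[0][1] = 9 + 10 = 19, A[0][1] + B[1][1] = 5 + 10 = 15) = 15 (attained at k = 1)
  C[1][0] = min over k of (A[1][0] + B[0][0] = -1 + 5 = 4, A[1][1] + B[1][0] = 5 + -1 = 4) = 4 (attained at k = 0)
  C[1][1] = min over k of (A[1][0] + B[0][1] = -1 + 10 = 9, A[1][1] + B[1][1] = 5 + 10 = 15) = 9 (attained at k = 0)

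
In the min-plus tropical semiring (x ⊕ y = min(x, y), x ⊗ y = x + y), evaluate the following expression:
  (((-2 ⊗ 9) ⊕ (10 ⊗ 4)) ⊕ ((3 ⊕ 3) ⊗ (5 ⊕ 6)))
(((-2 ⊗ 9) ⊕ (10 ⊗ 4)) ⊕ ((3 ⊕ 3) ⊗ (5 ⊕ 6))) = 7

Expand innermost to outermost. Recall ⊕ takes the minimum of its arguments and ⊗ takes their sum. Working out the expression (((-2 ⊗ 9) ⊕ (10 ⊗ 4)) ⊕ ((3 ⊕ 3) ⊗ (5 ⊕ 6))) gives 7.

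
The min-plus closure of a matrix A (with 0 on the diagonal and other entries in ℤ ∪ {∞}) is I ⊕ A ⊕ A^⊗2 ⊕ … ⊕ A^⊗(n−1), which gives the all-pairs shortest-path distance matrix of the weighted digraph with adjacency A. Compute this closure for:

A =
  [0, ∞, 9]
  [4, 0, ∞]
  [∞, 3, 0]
Closure =
  [0, 12, 9]
  [4, 0, 13]
  [7, 3, 0]

This is the Floyd-Warshall all-pairs shortest-path computation. For each intermediate vertex k = 0, 1, …, 2, update dist[i][j] ← min(dist[i][j], dist[i][k] + dist[k][j]). The final matrix gives, for each (i, j), the minimum total weight of any directed path from i to j (possibly empty when i = j).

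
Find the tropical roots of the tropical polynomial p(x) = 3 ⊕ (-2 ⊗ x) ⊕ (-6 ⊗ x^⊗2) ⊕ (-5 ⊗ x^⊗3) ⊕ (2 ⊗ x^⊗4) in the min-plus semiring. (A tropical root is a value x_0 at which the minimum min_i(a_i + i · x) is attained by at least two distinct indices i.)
Roots: {-7, -1, 4, 5}

Each tropical root is a break point of the lower envelope of the lines y = a_i + i · x (there are 5 lines, with slopes 0, 1, ..., 4). Only the lines that attain the minimum somewhere contribute to roots; other lines are dominated. Here the surviving (envelope) indices are i = 4, i = 3, i = 2, i = 1, i = 0.
Intersections between consecutive envelope lines give the roots: for adjacent envelope indices i < j the intersection is x = (a_i − a_j) / (j − i). Reading off the sorted break points: {-7, -1, 4, 5}.
Verification: at each break x_0, at least two indices attain the minimum of min_i(a_i + i · x_0).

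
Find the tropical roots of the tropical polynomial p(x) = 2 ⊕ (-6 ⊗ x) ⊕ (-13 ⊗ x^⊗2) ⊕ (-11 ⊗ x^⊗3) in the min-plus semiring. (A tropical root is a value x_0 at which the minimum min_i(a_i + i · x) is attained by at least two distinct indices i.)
Roots: {-2, 7, 8}

Each tropical root is a break point of the lower envelope of the lines y = a_i + i · x (there are 4 lines, with slopes 0, 1, ..., 3). Only the lines that attain the minimum somewhere contribute to roots; other lines are dominated. Here the surviving (envelope) indices are i = 3, i = 2, i = 1, i = 0.
Intersections between consecutive envelope lines give the roots: for adjacent envelope indices i < j the intersection is x = (a_i − a_j) / (j − i). Reading off the sorted break points: {-2, 7, 8}.
Verification: at each break x_0, at least two indices attain the minimum of min_i(a_i + i · x_0).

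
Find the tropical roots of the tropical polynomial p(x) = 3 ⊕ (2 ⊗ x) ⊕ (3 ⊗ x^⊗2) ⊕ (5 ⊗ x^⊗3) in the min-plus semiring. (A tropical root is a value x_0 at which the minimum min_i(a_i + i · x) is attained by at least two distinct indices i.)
Roots: {-2, -1, 1}

Each tropical root is a break point of the lower envelope of the lines y = a_i + i · x (there are 4 lines, with slopes 0, 1, ..., 3). Only the lines that attain the minimum somewhere contribute to roots; other lines are dominated. Here the surviving (envelope) indices are i = 3, i = 2, i = 1, i = 0.
Intersections between consecutive envelope lines give the roots: for adjacent envelope indices i < j the intersection is x = (a_i − a_j) / (j − i). Reading off the sorted break points: {-2, -1, 1}.
Verification: at each break x_0, at least two indices attain the minimum of min_i(a_i + i · x_0).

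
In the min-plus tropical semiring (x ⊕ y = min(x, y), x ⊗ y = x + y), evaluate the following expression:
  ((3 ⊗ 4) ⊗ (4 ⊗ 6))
((3 ⊗ 4) ⊗ (4 ⊗ 6)) = 17

Expand innermost to outermost. Recall ⊕ takes the minimum of its arguments and ⊗ takes their sum. Working out the expression ((3 ⊗ 4) ⊗ (4 ⊗ 6)) gives 17.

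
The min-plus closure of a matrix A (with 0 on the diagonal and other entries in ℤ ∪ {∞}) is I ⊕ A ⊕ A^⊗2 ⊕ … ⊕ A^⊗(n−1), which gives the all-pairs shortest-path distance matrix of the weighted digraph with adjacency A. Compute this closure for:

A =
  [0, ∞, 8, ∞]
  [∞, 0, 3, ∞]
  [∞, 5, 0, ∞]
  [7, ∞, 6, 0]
Closure =
  [0, 13, 8, ∞]
  [∞, 0, 3, ∞]
  [∞, 5, 0, ∞]
  [7, 11, 6, 0]

This is the Floyd-Warshall all-pairs shortest-path computation. For each intermediate vertex k = 0, 1, …, 3, update dist[i][j] ← min(dist[i][j], dist[i][k] + dist[k][j]). The final matrix gives, for each (i, j), the minimum total weight of any directed path from i to j (possibly empty when i = j).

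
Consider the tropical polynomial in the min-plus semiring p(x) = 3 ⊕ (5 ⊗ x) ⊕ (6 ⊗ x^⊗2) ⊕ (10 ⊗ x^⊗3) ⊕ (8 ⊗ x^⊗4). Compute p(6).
p(6) = 3

A tropical monomial a ⊗ x^⊗i evaluates to a + i · x. Evaluating each term at x = 6:
  Term 0 contributes 3 + 0 · 6 = 3
  Term 1 contributes 5 + 1 · 6 = 11
  Term 2 contributes 6 + 2 · 6 = 18
  Term 3 contributes 10 + 3 · 6 = 28
  Term 4 contributes 8 + 4 · 6 = 32
p(6) = ⊕ of these = min[3, 11, 18, 28, 32] = 3.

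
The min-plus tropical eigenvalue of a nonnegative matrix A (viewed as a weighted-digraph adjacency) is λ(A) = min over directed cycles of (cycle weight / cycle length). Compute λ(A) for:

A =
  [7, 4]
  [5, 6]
λ(A) = 9/2

Enumerate directed cycles and compute their means (weight / length). Sample:
  cycle 0 → 0: weight = 7, length = 1, mean = 7/1 ≈ 7.000
  cycle 1 → 1: weight = 6, length = 1, mean = 6/1 ≈ 6.000
  cycle 0 → 1 → 0: weight = 9, length = 2, mean = 9/2 ≈ 4.500
  cycle 1 → 0 → 1: weight = 9, length = 2, mean = 9/2 ≈ 4.500
Minimum mean = 4.500, attained e.g. along the cycle 0 → 1 → 0 with weight 9 and length 2. So λ(A) = 9/2 = 9/2.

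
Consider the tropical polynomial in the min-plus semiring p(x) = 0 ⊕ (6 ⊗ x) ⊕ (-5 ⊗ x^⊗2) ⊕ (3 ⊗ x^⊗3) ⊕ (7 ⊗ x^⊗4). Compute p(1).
p(1) = -3

A tropical monomial a ⊗ x^⊗i evaluates to a + i · x. Evaluating each term at x = 1:
  Term 0 contributes 0 + 0 · 1 = 0
  Term 1 contributes 6 + 1 · 1 = 7
  Term 2 contributes -5 + 2 · 1 = -3
  Term 3 contributes 3 + 3 · 1 = 6
  Term 4 contributes 7 + 4 · 1 = 11
p(1) = ⊕ of these = min[0, 7, -3, 6, 11] = -3.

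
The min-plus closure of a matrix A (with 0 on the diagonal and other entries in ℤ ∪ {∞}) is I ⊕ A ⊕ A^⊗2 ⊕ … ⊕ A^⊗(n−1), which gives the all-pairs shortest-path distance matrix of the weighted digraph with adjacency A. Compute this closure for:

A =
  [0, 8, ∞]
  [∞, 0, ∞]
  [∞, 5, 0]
Closure =
  [0, 8, ∞]
  [∞, 0, ∞]
  [∞, 5, 0]

This is the Floyd-Warshall all-pairs shortest-path computation. For each intermediate vertex k = 0, 1, …, 2, update dist[i][j] ← min(dist[i][j], dist[i][k] + dist[k][j]). The final matrix gives, for each (i, j), the minimum total weight of any directed path from i to j (possibly empty when i = j).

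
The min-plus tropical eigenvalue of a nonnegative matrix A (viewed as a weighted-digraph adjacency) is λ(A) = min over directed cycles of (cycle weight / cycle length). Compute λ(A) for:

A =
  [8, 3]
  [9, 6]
λ(A) = 6

Enumerate directed cycles and compute their means (weight / length). Sample:
  cycle 0 → 0: weight = 8, length = 1, mean = 8/1 ≈ 8.000
  cycle 1 → 1: weight = 6, length = 1, mean = 6/1 ≈ 6.000
  cycle 0 → 1 → 0: weight = 12, length = 2, mean = 12/2 ≈ 6.000
  cycle 1 → 0 → 1: weight = 12, length = 2, mean = 12/2 ≈ 6.000
Minimum mean = 6.000, attained e.g. along the cycle 1 → 1 with weight 6 and length 1. So λ(A) = 6/1 = 6.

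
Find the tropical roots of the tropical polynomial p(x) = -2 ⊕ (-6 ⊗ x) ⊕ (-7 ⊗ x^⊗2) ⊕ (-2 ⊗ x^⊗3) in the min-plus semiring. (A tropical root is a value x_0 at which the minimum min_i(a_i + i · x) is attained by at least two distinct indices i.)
Roots: {-5, 1, 4}

Each tropical root is a break point of the lower envelope of the lines y = a_i + i · x (there are 4 lines, with slopes 0, 1, ..., 3). Only the lines that attain the minimum somewhere contribute to roots; other lines are dominated. Here the surviving (envelope) indices are i = 3, i = 2, i = 1, i = 0.
Intersections between consecutive envelope lines give the roots: for adjacent envelope indices i < j the intersection is x = (a_i − a_j) / (j − i). Reading off the sorted break points: {-5, 1, 4}.
Verification: at each break x_0, at least two indices attain the minimum of min_i(a_i + i · x_0).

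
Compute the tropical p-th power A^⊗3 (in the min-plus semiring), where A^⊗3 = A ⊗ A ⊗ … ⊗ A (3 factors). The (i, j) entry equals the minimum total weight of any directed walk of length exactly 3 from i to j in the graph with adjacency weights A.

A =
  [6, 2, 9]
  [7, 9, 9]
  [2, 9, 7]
A^⊗3 =
  [13, 11, 17]
  [16, 13, 18]
  [11, 10, 13]

Each entry (A^⊗3)_ij equals the minimum over all length-3 walks i = v_0 → v_1 → … → v_3 = j of Σ_t A[v_t][v_{t+1}]. For example, for (i, j) = (0, 2) we minimise over 9 possible intermediate vertex sequences; the minimum is 17, attained along the walk 0 → 0 → 1 → 2.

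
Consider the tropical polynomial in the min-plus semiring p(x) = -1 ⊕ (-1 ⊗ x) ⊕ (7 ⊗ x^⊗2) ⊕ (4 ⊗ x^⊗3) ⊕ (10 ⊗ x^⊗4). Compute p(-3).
p(-3) = -5

A tropical monomial a ⊗ x^⊗i evaluates to a + i · x. Evaluating each term at x = -3:
  Term 0 contributes -1 + 0 · -3 = -1
  Term 1 contributes -1 + 1 · -3 = -4
  Term 2 contributes 7 + 2 · -3 = 1
  Term 3 contributes 4 + 3 · -3 = -5
  Term 4 contributes 10 + 4 · -3 = -2
p(-3) = ⊕ of these = min[-1, -4, 1, -5, -2] = -5.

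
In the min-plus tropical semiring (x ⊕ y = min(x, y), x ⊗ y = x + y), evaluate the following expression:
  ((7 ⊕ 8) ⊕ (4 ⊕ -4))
((7 ⊕ 8) ⊕ (4 ⊕ -4)) = -4

Expand innermost to outermost. Recall ⊕ takes the minimum of its arguments and ⊗ takes their sum. Working out the expression ((7 ⊕ 8) ⊕ (4 ⊕ -4)) gives -4.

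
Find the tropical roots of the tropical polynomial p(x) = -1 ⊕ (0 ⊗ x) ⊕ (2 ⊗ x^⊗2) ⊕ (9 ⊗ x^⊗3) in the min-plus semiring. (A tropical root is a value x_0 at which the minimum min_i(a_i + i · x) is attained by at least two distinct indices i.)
Roots: {-7, -2, -1}

Each tropical root is a break point of the lower envelope of the lines y = a_i + i · x (there are 4 lines, with slopes 0, 1, ..., 3). Only the lines that attain the minimum somewhere contribute to roots; other lines are dominated. Here the surviving (envelope) indices are i = 3, i = 2, i = 1, i = 0.
Intersections between consecutive envelope lines give the roots: for adjacent envelope indices i < j the intersection is x = (a_i − a_j) / (j − i). Reading off the sorted break points: {-7, -2, -1}.
Verification: at each break x_0, at least two indices attain the minimum of min_i(a_i + i · x_0).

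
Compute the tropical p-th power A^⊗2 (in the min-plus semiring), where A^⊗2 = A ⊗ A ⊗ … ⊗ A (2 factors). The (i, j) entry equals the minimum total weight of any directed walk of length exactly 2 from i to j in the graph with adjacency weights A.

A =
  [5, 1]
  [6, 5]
A^⊗2 =
  [7, 6]
  [11, 7]

Each entry (A^⊗2)_ij equals the minimum over all length-2 walks i = v_0 → v_1 → … → v_2 = j of Σ_t A[v_t][v_{t+1}]. For example, for (i, j) = (0, 1) we minimise over 2 possible intermediate vertex sequences; the minimum is 6, attained along the walk 0 → 0 → 1.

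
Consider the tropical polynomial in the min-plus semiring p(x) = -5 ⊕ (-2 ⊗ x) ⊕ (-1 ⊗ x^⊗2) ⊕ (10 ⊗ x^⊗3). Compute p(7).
p(7) = -5

A tropical monomial a ⊗ x^⊗i evaluates to a + i · x. Evaluating each term at x = 7:
  Term 0 contributes -5 + 0 · 7 = -5
  Term 1 contributes -2 + 1 · 7 = 5
  Term 2 contributes -1 + 2 · 7 = 13
  Term 3 contributes 10 + 3 · 7 = 31
p(7) = ⊕ of these = min[-5, 5, 13, 31] = -5.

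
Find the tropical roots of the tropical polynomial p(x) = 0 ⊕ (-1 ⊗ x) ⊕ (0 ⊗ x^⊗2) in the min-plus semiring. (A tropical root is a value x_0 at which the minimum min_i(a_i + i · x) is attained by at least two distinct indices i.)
Roots: {-1, 1}

Each tropical root is a break point of the lower envelope of the lines y = a_i + i · x (there are 3 lines, with slopes 0, 1, ..., 2). Only the lines that attain the minimum somewhere contribute to roots; other lines are dominated. Here the surviving (envelope) indices are i = 2, i = 1, i = 0.
Intersections between consecutive envelope lines give the roots: for adjacent envelope indices i < j the intersection is x = (a_i − a_j) / (j − i). Reading off the sorted break points: {-1, 1}.
Verification: at each break x_0, at least two indices attain the minimum of min_i(a_i + i · x_0).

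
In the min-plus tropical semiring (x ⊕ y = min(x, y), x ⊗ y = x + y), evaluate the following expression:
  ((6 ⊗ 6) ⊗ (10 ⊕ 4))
((6 ⊗ 6) ⊗ (10 ⊕ 4)) = 16

Expand innermost to outermost. Recall ⊕ takes the minimum of its arguments and ⊗ takes their sum. Working out the expression ((6 ⊗ 6) ⊗ (10 ⊕ 4)) gives 16.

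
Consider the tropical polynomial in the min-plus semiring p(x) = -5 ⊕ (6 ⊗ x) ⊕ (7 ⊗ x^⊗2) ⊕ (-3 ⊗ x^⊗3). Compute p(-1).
p(-1) = -6

A tropical monomial a ⊗ x^⊗i evaluates to a + i · x. Evaluating each term at x = -1:
  Term 0 contributes -5 + 0 · -1 = -5
  Term 1 contributes 6 + 1 · -1 = 5
  Term 2 contributes 7 + 2 · -1 = 5
  Term 3 contributes -3 + 3 · -1 = -6
p(-1) = ⊕ of these = min[-5, 5, 5, -6] = -6.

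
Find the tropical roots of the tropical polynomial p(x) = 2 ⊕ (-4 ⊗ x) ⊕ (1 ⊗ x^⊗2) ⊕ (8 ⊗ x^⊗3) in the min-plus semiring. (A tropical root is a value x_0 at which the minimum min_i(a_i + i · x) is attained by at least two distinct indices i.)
Roots: {-7, -5, 6}

Each tropical root is a break point of the lower envelope of the lines y = a_i + i · x (there are 4 lines, with slopes 0, 1, ..., 3). Only the lines that attain the minimum somewhere contribute to roots; other lines are dominated. Here the surviving (envelope) indices are i = 3, i = 2, i = 1, i = 0.
Intersections between consecutive envelope lines give the roots: for adjacent envelope indices i < j the intersection is x = (a_i − a_j) / (j − i). Reading off the sorted break points: {-7, -5, 6}.
Verification: at each break x_0, at least two indices attain the minimum of min_i(a_i + i · x_0).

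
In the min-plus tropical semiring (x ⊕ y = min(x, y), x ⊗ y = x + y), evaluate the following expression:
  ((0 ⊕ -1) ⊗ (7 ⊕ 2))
((0 ⊕ -1) ⊗ (7 ⊕ 2)) = 1

Expand innermost to outermost. Recall ⊕ takes the minimum of its arguments and ⊗ takes their sum. Working out the expression ((0 ⊕ -1) ⊗ (7 ⊕ 2)) gives 1.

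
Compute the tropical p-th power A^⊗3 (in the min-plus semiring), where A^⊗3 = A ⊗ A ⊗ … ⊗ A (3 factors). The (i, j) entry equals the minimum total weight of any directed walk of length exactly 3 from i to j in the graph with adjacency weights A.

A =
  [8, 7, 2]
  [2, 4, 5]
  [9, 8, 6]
A^⊗3 =
  [12, 14, 11]
  [10, 12, 8]
  [14, 16, 12]

Each entry (A^⊗3)_ij equals the minimum over all length-3 walks i = v_0 → v_1 → … → v_3 = j of Σ_t A[v_t][v_{t+1}]. For example, for (i, j) = (0, 2) we minimise over 9 possible intermediate vertex sequences; the minimum is 11, attained along the walk 0 → 1 → 0 → 2.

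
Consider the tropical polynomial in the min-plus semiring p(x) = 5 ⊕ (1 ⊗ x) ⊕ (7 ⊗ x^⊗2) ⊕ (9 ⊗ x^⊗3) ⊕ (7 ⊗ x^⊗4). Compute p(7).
p(7) = 5

A tropical monomial a ⊗ x^⊗i evaluates to a + i · x. Evaluating each term at x = 7:
  Term 0 contributes 5 + 0 · 7 = 5
  Term 1 contributes 1 + 1 · 7 = 8
  Term 2 contributes 7 + 2 · 7 = 21
  Term 3 contributes 9 + 3 · 7 = 30
  Term 4 contributes 7 + 4 · 7 = 35
p(7) = ⊕ of these = min[5, 8, 21, 30, 35] = 5.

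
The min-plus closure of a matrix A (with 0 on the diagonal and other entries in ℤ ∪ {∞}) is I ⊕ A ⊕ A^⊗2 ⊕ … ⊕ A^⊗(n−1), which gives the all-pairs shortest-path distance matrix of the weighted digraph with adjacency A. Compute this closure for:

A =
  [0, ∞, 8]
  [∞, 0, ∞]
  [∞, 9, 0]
Closure =
  [0, 17, 8]
  [∞, 0, ∞]
  [∞, 9, 0]

This is the Floyd-Warshall all-pairs shortest-path computation. For each intermediate vertex k = 0, 1, …, 2, update dist[i][j] ← min(dist[i][j], dist[i][k] + dist[k][j]). The final matrix gives, for each (i, j), the minimum total weight of any directed path from i to j (possibly empty when i = j).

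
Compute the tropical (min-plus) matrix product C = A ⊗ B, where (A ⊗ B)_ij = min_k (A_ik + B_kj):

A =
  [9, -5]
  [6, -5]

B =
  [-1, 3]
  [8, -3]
A ⊗ B =
  [3, -8]
  [3, -8]

Apply the min-plus product entry-by-entry:
  C[0][0] = min over k of (A[0][0] + B[0][0] = 9 + -1 = 8, A[0][1] + B[1][0] = -5 + 8 = 3) = 3 (attained at k = 1)
  C[0][1] = min over k of (A[0][0] + B[0][1] = 9 + 3 = 12, A[0][1] + B[1][1] = -5 + -3 = -8) = -8 (attained at k = 1)
  C[1][0] = min over k of (A[1][0] + B[0][0] = 6 + -1 = 5, A[1][1] + B[1][0] = -5 + 8 = 3) = 3 (attained at k = 1)
  C[1][1] = min over k of (A[1][0] + B[0][1] = 6 + 3 = 9, A[1][1] + B[1][1] = -5 + -3 = -8) = -8 (attained at k = 1)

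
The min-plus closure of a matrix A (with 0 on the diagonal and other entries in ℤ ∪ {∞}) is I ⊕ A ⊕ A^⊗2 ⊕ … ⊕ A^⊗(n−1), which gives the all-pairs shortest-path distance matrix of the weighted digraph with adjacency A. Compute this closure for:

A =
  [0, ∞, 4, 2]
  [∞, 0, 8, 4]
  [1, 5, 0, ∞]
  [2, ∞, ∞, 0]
Closure =
  [0, 9, 4, 2]
  [6, 0, 8, 4]
  [1, 5, 0, 3]
  [2, 11, 6, 0]

This is the Floyd-Warshall all-pairs shortest-path computation. For each intermediate vertex k = 0, 1, …, 3, update dist[i][j] ← min(dist[i][j], dist[i][k] + dist[k][j]). The final matrix gives, for each (i, j), the minimum total weight of any directed path from i to j (possibly empty when i = j).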